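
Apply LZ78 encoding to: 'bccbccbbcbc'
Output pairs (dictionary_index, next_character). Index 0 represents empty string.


LZ78 encoding steps:
Dictionary: {0: ''}
Step 1: w='' (idx 0), next='b' -> output (0, 'b'), add 'b' as idx 1
Step 2: w='' (idx 0), next='c' -> output (0, 'c'), add 'c' as idx 2
Step 3: w='c' (idx 2), next='b' -> output (2, 'b'), add 'cb' as idx 3
Step 4: w='c' (idx 2), next='c' -> output (2, 'c'), add 'cc' as idx 4
Step 5: w='b' (idx 1), next='b' -> output (1, 'b'), add 'bb' as idx 5
Step 6: w='cb' (idx 3), next='c' -> output (3, 'c'), add 'cbc' as idx 6


Encoded: [(0, 'b'), (0, 'c'), (2, 'b'), (2, 'c'), (1, 'b'), (3, 'c')]


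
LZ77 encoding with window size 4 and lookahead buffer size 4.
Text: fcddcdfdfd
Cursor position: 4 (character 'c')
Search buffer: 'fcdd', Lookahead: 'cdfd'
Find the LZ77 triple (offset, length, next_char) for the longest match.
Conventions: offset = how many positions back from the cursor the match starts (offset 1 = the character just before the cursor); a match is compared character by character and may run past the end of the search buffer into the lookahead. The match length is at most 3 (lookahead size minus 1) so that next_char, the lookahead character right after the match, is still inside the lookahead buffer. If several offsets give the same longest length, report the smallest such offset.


Try each offset into the search buffer:
  offset=1 (pos 3, char 'd'): match length 0
  offset=2 (pos 2, char 'd'): match length 0
  offset=3 (pos 1, char 'c'): match length 2
  offset=4 (pos 0, char 'f'): match length 0
Longest match has length 2 at offset 3.
next_char = character at position 4 + 2 = 6 -> 'f'

Best match: offset=3, length=2 (matching 'cd' starting at position 1)
LZ77 triple: (3, 2, 'f')


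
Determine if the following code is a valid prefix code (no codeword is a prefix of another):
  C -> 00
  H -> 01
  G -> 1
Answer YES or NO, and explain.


Checking each pair (does one codeword prefix another?):
  C='00' vs H='01': no prefix
  C='00' vs G='1': no prefix
  H='01' vs C='00': no prefix
  H='01' vs G='1': no prefix
  G='1' vs C='00': no prefix
  G='1' vs H='01': no prefix
No violation found over all pairs.

YES -- this is a valid prefix code. No codeword is a prefix of any other codeword.


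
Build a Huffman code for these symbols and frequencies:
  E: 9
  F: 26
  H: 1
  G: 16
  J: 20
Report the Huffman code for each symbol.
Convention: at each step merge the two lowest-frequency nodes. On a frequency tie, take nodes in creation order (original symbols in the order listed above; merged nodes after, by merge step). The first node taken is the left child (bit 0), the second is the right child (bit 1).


Huffman tree construction:
Step 1: Merge H(1) + E(9) = 10
Step 2: Merge (H+E)(10) + G(16) = 26
Step 3: Merge J(20) + F(26) = 46
Step 4: Merge ((H+E)+G)(26) + (J+F)(46) = 72
Read each symbol's code off the tree from the root (left child = 0, right child = 1).

Codes:
  E: 001 (length 3)
  F: 11 (length 2)
  H: 000 (length 3)
  G: 01 (length 2)
  J: 10 (length 2)
Average code length: 154/72 = 2.1389 bits/symbol


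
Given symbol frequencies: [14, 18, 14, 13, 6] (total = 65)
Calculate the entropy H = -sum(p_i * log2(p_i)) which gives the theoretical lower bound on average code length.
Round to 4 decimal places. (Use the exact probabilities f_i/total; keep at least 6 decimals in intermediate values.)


Per-symbol terms -p_i * log2(p_i) with p_i = f_i/65:
  p = 14/65 = 0.215385: log2(p) = -2.215013, -p*log2(p) = 0.477080
  p = 18/65 = 0.276923: log2(p) = -1.852443, -p*log2(p) = 0.512984
  p = 14/65 = 0.215385: log2(p) = -2.215013, -p*log2(p) = 0.477080
  p = 13/65 = 0.200000: log2(p) = -2.321928, -p*log2(p) = 0.464386
  p = 6/65 = 0.092308: log2(p) = -3.437405, -p*log2(p) = 0.317299
H = 0.477080 + 0.512984 + 0.477080 + 0.464386 + 0.317299 = 2.248829

H = 2.2488 bits/symbol


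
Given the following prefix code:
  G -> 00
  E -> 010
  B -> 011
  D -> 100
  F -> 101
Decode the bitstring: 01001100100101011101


Decoding step by step:
Bits 010 -> E
Bits 011 -> B
Bits 00 -> G
Bits 100 -> D
Bits 101 -> F
Bits 011 -> B
Bits 101 -> F


Decoded message: EBGDFBF


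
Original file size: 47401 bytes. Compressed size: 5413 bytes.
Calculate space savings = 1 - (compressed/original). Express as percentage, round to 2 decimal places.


ratio = compressed/original = 5413/47401 = 0.114196
savings = 1 - ratio = 1 - 0.114196 = 0.885804
as a percentage: 0.885804 * 100 = 88.58%

Space savings = 1 - 5413/47401 = 88.58%


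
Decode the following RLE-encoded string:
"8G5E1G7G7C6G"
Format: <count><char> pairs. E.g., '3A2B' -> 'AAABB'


Expanding each <count><char> pair:
  8G -> 'GGGGGGGG'
  5E -> 'EEEEE'
  1G -> 'G'
  7G -> 'GGGGGGG'
  7C -> 'CCCCCCC'
  6G -> 'GGGGGG'

Decoded = GGGGGGGGEEEEEGGGGGGGGCCCCCCCGGGGGG


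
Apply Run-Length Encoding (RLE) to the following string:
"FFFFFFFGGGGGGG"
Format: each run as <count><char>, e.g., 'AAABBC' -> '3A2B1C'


Scanning runs left to right:
  i=0: run of 'F' x 7 -> '7F'
  i=7: run of 'G' x 7 -> '7G'

RLE = 7F7G


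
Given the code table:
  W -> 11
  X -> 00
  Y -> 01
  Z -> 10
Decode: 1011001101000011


Decoding:
10 -> Z
11 -> W
00 -> X
11 -> W
01 -> Y
00 -> X
00 -> X
11 -> W


Result: ZWXWYXXW


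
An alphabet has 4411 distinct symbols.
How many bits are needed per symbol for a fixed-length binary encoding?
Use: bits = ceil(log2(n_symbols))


log2(4411) = 12.1069
Bracket: 2^12 = 4096 < 4411 <= 2^13 = 8192
So ceil(log2(4411)) = 13

bits = ceil(log2(4411)) = ceil(12.1069) = 13 bits


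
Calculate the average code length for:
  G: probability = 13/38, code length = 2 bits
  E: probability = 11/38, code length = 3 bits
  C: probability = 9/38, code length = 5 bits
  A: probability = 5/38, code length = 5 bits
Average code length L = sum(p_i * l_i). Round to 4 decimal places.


Weighted contributions p_i * l_i:
  G: (13/38) * 2 = 26/38
  E: (11/38) * 3 = 33/38
  C: (9/38) * 5 = 45/38
  A: (5/38) * 5 = 25/38
Sum = (26 + 33 + 45 + 25)/38 = 129/38

L = 129/38 = 3.3947 bits/symbol


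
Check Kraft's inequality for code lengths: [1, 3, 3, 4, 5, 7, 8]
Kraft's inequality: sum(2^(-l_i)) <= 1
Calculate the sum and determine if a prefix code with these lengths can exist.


Sum = 2^(-1) + 2^(-3) + 2^(-3) + 2^(-4) + 2^(-5) + 2^(-7) + 2^(-8)
    = 0.5 + 0.125 + 0.125 + 0.0625 + 0.03125 + 0.0078125 + 0.00390625
    = 219/256 = 0.85546875
Since 0.85546875 <= 1, Kraft's inequality IS satisfied.
A prefix code with these lengths CAN exist.

Kraft sum = 0.85546875. Satisfied.


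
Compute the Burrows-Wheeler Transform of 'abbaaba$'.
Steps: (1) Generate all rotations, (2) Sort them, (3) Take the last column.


Rotations (sorted):
  0: $abbaaba -> last char: a
  1: a$abbaab -> last char: b
  2: aaba$abb -> last char: b
  3: aba$abba -> last char: a
  4: abbaaba$ -> last char: $
  5: ba$abbaa -> last char: a
  6: baaba$ab -> last char: b
  7: bbaaba$a -> last char: a


BWT = abba$aba


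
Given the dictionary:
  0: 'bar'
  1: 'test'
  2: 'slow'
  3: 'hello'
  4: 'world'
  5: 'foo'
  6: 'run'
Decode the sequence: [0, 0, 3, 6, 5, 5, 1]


Look up each index in the dictionary:
  0 -> 'bar'
  0 -> 'bar'
  3 -> 'hello'
  6 -> 'run'
  5 -> 'foo'
  5 -> 'foo'
  1 -> 'test'

Decoded: "bar bar hello run foo foo test"


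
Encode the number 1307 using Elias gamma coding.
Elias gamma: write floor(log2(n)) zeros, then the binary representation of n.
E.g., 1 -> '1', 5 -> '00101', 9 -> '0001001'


num_bits = floor(log2(1307)) + 1 = 11
leading_zeros = num_bits - 1 = 10
binary(1307) = 10100011011

Elias gamma(1307) = '0000000000' + '10100011011' = 000000000010100011011 (21 bits)


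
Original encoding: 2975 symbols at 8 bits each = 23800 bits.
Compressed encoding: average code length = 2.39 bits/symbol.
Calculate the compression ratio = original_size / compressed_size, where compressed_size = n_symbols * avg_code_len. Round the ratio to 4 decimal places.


original_size = n_symbols * orig_bits = 2975 * 8 = 23800 bits
compressed_size = n_symbols * avg_code_len = 2975 * 2.39 = 7110.25 bits
ratio = original_size / compressed_size = 23800 / 7110.25 = 3.3473

Compression ratio = 3.3473


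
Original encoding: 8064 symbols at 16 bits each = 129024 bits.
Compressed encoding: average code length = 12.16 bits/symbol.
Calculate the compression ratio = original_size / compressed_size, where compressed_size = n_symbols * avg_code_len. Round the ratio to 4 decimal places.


original_size = n_symbols * orig_bits = 8064 * 16 = 129024 bits
compressed_size = n_symbols * avg_code_len = 8064 * 12.16 = 98058.24 bits
ratio = original_size / compressed_size = 129024 / 98058.24 = 1.3158

Compression ratio = 1.3158


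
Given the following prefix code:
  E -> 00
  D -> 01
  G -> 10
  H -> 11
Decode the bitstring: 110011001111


Decoding step by step:
Bits 11 -> H
Bits 00 -> E
Bits 11 -> H
Bits 00 -> E
Bits 11 -> H
Bits 11 -> H


Decoded message: HEHEHH


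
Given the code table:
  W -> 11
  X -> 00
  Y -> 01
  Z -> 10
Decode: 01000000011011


Decoding:
01 -> Y
00 -> X
00 -> X
00 -> X
01 -> Y
10 -> Z
11 -> W


Result: YXXXYZW


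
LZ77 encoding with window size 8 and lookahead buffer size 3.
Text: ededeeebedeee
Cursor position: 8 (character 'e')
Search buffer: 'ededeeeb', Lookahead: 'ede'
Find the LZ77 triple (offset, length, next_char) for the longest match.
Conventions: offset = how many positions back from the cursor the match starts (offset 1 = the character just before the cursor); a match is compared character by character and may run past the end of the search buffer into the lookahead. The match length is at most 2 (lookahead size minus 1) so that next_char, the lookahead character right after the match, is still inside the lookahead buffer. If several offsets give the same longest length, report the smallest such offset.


Try each offset into the search buffer:
  offset=1 (pos 7, char 'b'): match length 0
  offset=2 (pos 6, char 'e'): match length 1
  offset=3 (pos 5, char 'e'): match length 1
  offset=4 (pos 4, char 'e'): match length 1
  offset=5 (pos 3, char 'd'): match length 0
  offset=6 (pos 2, char 'e'): match length 2
  offset=7 (pos 1, char 'd'): match length 0
  offset=8 (pos 0, char 'e'): match length 2
Longest match has length 2, found at offsets 6, 8; take the smallest, offset 6.
next_char = character at position 8 + 2 = 10 -> 'e'

Best match: offset=6, length=2 (matching 'ed' starting at position 2)
LZ77 triple: (6, 2, 'e')


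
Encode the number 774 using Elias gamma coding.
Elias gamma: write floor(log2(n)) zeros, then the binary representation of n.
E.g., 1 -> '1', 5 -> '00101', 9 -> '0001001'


num_bits = floor(log2(774)) + 1 = 10
leading_zeros = num_bits - 1 = 9
binary(774) = 1100000110

Elias gamma(774) = '000000000' + '1100000110' = 0000000001100000110 (19 bits)


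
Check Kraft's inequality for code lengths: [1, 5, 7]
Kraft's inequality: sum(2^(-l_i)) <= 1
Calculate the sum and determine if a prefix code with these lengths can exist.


Sum = 2^(-1) + 2^(-5) + 2^(-7)
    = 0.5 + 0.03125 + 0.0078125
    = 69/128 = 0.5390625
Since 0.5390625 <= 1, Kraft's inequality IS satisfied.
A prefix code with these lengths CAN exist.

Kraft sum = 0.5390625. Satisfied.


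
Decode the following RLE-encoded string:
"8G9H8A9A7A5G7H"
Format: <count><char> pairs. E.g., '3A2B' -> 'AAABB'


Expanding each <count><char> pair:
  8G -> 'GGGGGGGG'
  9H -> 'HHHHHHHHH'
  8A -> 'AAAAAAAA'
  9A -> 'AAAAAAAAA'
  7A -> 'AAAAAAA'
  5G -> 'GGGGG'
  7H -> 'HHHHHHH'

Decoded = GGGGGGGGHHHHHHHHHAAAAAAAAAAAAAAAAAAAAAAAAGGGGGHHHHHHH


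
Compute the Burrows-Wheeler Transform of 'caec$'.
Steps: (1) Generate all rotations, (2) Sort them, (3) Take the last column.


Rotations (sorted):
  0: $caec -> last char: c
  1: aec$c -> last char: c
  2: c$cae -> last char: e
  3: caec$ -> last char: $
  4: ec$ca -> last char: a


BWT = cce$a


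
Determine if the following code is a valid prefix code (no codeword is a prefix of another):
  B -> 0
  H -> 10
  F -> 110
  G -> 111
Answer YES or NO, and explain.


Checking each pair (does one codeword prefix another?):
  B='0' vs H='10': no prefix
  B='0' vs F='110': no prefix
  B='0' vs G='111': no prefix
  H='10' vs B='0': no prefix
  H='10' vs F='110': no prefix
  H='10' vs G='111': no prefix
  F='110' vs B='0': no prefix
  F='110' vs H='10': no prefix
  F='110' vs G='111': no prefix
  G='111' vs B='0': no prefix
  G='111' vs H='10': no prefix
  G='111' vs F='110': no prefix
No violation found over all pairs.

YES -- this is a valid prefix code. No codeword is a prefix of any other codeword.


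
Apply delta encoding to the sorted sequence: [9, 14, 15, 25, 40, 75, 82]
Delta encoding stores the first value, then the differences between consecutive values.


First value: 9
Deltas:
  14 - 9 = 5
  15 - 14 = 1
  25 - 15 = 10
  40 - 25 = 15
  75 - 40 = 35
  82 - 75 = 7


Delta encoded: [9, 5, 1, 10, 15, 35, 7]


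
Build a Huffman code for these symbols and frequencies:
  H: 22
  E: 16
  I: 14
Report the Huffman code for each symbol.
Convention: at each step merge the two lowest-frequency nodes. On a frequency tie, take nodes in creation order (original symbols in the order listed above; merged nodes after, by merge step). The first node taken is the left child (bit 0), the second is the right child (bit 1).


Huffman tree construction:
Step 1: Merge I(14) + E(16) = 30
Step 2: Merge H(22) + (I+E)(30) = 52
Read each symbol's code off the tree from the root (left child = 0, right child = 1).

Codes:
  H: 0 (length 1)
  E: 11 (length 2)
  I: 10 (length 2)
Average code length: 82/52 = 1.5769 bits/symbol


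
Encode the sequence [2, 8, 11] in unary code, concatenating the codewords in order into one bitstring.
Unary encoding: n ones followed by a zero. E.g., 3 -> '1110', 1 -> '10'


Encode each number as n ones followed by a terminating 0:
  2 -> 110 (3 bits)
  8 -> 111111110 (9 bits)
  11 -> 111111111110 (12 bits)
Total length = 3 + 9 + 12 = 24 bits.

Unary([2, 8, 11]) = 110111111110111111111110 (24 bits)


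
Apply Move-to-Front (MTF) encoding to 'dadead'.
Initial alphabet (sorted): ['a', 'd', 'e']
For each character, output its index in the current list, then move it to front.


MTF encoding:
'd': index 1 in ['a', 'd', 'e'] -> ['d', 'a', 'e']
'a': index 1 in ['d', 'a', 'e'] -> ['a', 'd', 'e']
'd': index 1 in ['a', 'd', 'e'] -> ['d', 'a', 'e']
'e': index 2 in ['d', 'a', 'e'] -> ['e', 'd', 'a']
'a': index 2 in ['e', 'd', 'a'] -> ['a', 'e', 'd']
'd': index 2 in ['a', 'e', 'd'] -> ['d', 'a', 'e']


Output: [1, 1, 1, 2, 2, 2]


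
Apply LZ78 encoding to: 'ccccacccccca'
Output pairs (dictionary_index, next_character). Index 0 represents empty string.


LZ78 encoding steps:
Dictionary: {0: ''}
Step 1: w='' (idx 0), next='c' -> output (0, 'c'), add 'c' as idx 1
Step 2: w='c' (idx 1), next='c' -> output (1, 'c'), add 'cc' as idx 2
Step 3: w='c' (idx 1), next='a' -> output (1, 'a'), add 'ca' as idx 3
Step 4: w='cc' (idx 2), next='c' -> output (2, 'c'), add 'ccc' as idx 4
Step 5: w='ccc' (idx 4), next='a' -> output (4, 'a'), add 'ccca' as idx 5


Encoded: [(0, 'c'), (1, 'c'), (1, 'a'), (2, 'c'), (4, 'a')]


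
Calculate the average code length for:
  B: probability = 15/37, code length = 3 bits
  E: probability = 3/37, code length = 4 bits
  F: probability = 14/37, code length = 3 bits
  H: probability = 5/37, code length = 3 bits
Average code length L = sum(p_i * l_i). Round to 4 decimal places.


Weighted contributions p_i * l_i:
  B: (15/37) * 3 = 45/37
  E: (3/37) * 4 = 12/37
  F: (14/37) * 3 = 42/37
  H: (5/37) * 3 = 15/37
Sum = (45 + 12 + 42 + 15)/37 = 114/37

L = 114/37 = 3.0811 bits/symbol


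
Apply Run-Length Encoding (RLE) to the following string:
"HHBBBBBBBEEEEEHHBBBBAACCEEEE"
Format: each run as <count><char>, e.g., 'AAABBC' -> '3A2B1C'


Scanning runs left to right:
  i=0: run of 'H' x 2 -> '2H'
  i=2: run of 'B' x 7 -> '7B'
  i=9: run of 'E' x 5 -> '5E'
  i=14: run of 'H' x 2 -> '2H'
  i=16: run of 'B' x 4 -> '4B'
  i=20: run of 'A' x 2 -> '2A'
  i=22: run of 'C' x 2 -> '2C'
  i=24: run of 'E' x 4 -> '4E'

RLE = 2H7B5E2H4B2A2C4E


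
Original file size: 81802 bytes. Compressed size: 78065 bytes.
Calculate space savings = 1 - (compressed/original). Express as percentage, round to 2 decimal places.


ratio = compressed/original = 78065/81802 = 0.954317
savings = 1 - ratio = 1 - 0.954317 = 0.045683
as a percentage: 0.045683 * 100 = 4.57%

Space savings = 1 - 78065/81802 = 4.57%


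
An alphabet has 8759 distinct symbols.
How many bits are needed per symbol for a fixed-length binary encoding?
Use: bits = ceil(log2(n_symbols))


log2(8759) = 13.0966
Bracket: 2^13 = 8192 < 8759 <= 2^14 = 16384
So ceil(log2(8759)) = 14

bits = ceil(log2(8759)) = ceil(13.0966) = 14 bits


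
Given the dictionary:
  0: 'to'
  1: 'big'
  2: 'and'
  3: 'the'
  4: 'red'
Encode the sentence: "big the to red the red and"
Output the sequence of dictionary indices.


Look up each word in the dictionary:
  'big' -> 1
  'the' -> 3
  'to' -> 0
  'red' -> 4
  'the' -> 3
  'red' -> 4
  'and' -> 2

Encoded: [1, 3, 0, 4, 3, 4, 2]


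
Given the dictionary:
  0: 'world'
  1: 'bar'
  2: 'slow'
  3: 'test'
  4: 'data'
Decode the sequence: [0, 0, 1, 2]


Look up each index in the dictionary:
  0 -> 'world'
  0 -> 'world'
  1 -> 'bar'
  2 -> 'slow'

Decoded: "world world bar slow"


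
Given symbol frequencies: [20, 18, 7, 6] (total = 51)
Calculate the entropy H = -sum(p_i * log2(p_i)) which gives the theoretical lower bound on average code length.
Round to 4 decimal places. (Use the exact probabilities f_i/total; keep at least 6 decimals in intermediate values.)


Per-symbol terms -p_i * log2(p_i) with p_i = f_i/51:
  p = 20/51 = 0.392157: log2(p) = -1.350497, -p*log2(p) = 0.529607
  p = 18/51 = 0.352941: log2(p) = -1.502500, -p*log2(p) = 0.530294
  p = 7/51 = 0.137255: log2(p) = -2.865070, -p*log2(p) = 0.393245
  p = 6/51 = 0.117647: log2(p) = -3.087463, -p*log2(p) = 0.363231
H = 0.529607 + 0.530294 + 0.393245 + 0.363231 = 1.816377

H = 1.8164 bits/symbol


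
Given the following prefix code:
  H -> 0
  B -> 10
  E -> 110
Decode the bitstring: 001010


Decoding step by step:
Bits 0 -> H
Bits 0 -> H
Bits 10 -> B
Bits 10 -> B


Decoded message: HHBB


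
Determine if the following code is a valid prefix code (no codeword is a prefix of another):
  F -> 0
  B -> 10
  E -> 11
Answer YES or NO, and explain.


Checking each pair (does one codeword prefix another?):
  F='0' vs B='10': no prefix
  F='0' vs E='11': no prefix
  B='10' vs F='0': no prefix
  B='10' vs E='11': no prefix
  E='11' vs F='0': no prefix
  E='11' vs B='10': no prefix
No violation found over all pairs.

YES -- this is a valid prefix code. No codeword is a prefix of any other codeword.


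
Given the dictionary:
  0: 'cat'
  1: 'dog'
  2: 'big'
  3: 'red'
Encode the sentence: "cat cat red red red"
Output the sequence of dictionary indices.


Look up each word in the dictionary:
  'cat' -> 0
  'cat' -> 0
  'red' -> 3
  'red' -> 3
  'red' -> 3

Encoded: [0, 0, 3, 3, 3]


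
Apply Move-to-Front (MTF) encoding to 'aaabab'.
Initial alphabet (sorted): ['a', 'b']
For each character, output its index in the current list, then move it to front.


MTF encoding:
'a': index 0 in ['a', 'b'] -> ['a', 'b']
'a': index 0 in ['a', 'b'] -> ['a', 'b']
'a': index 0 in ['a', 'b'] -> ['a', 'b']
'b': index 1 in ['a', 'b'] -> ['b', 'a']
'a': index 1 in ['b', 'a'] -> ['a', 'b']
'b': index 1 in ['a', 'b'] -> ['b', 'a']


Output: [0, 0, 0, 1, 1, 1]


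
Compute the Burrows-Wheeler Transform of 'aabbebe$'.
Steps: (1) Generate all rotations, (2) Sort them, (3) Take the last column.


Rotations (sorted):
  0: $aabbebe -> last char: e
  1: aabbebe$ -> last char: $
  2: abbebe$a -> last char: a
  3: bbebe$aa -> last char: a
  4: be$aabbe -> last char: e
  5: bebe$aab -> last char: b
  6: e$aabbeb -> last char: b
  7: ebe$aabb -> last char: b


BWT = e$aaebbb


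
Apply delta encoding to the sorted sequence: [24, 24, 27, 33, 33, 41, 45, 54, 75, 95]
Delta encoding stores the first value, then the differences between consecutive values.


First value: 24
Deltas:
  24 - 24 = 0
  27 - 24 = 3
  33 - 27 = 6
  33 - 33 = 0
  41 - 33 = 8
  45 - 41 = 4
  54 - 45 = 9
  75 - 54 = 21
  95 - 75 = 20


Delta encoded: [24, 0, 3, 6, 0, 8, 4, 9, 21, 20]


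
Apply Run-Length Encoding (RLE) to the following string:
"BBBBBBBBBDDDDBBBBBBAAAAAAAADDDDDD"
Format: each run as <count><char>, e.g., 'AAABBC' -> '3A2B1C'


Scanning runs left to right:
  i=0: run of 'B' x 9 -> '9B'
  i=9: run of 'D' x 4 -> '4D'
  i=13: run of 'B' x 6 -> '6B'
  i=19: run of 'A' x 8 -> '8A'
  i=27: run of 'D' x 6 -> '6D'

RLE = 9B4D6B8A6D


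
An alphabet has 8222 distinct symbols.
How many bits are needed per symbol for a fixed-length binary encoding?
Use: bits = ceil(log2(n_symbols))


log2(8222) = 13.0053
Bracket: 2^13 = 8192 < 8222 <= 2^14 = 16384
So ceil(log2(8222)) = 14

bits = ceil(log2(8222)) = ceil(13.0053) = 14 bits


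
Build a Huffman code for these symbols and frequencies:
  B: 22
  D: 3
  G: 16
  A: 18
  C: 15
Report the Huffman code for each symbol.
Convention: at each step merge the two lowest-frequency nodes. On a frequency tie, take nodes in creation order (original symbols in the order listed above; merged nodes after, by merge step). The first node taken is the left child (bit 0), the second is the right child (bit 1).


Huffman tree construction:
Step 1: Merge D(3) + C(15) = 18
Step 2: Merge G(16) + A(18) = 34
Step 3: Merge (D+C)(18) + B(22) = 40
Step 4: Merge (G+A)(34) + ((D+C)+B)(40) = 74
Read each symbol's code off the tree from the root (left child = 0, right child = 1).

Codes:
  B: 11 (length 2)
  D: 100 (length 3)
  G: 00 (length 2)
  A: 01 (length 2)
  C: 101 (length 3)
Average code length: 166/74 = 2.2432 bits/symbol


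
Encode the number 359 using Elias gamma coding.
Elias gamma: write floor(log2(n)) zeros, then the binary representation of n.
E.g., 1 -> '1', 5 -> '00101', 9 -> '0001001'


num_bits = floor(log2(359)) + 1 = 9
leading_zeros = num_bits - 1 = 8
binary(359) = 101100111

Elias gamma(359) = '00000000' + '101100111' = 00000000101100111 (17 bits)


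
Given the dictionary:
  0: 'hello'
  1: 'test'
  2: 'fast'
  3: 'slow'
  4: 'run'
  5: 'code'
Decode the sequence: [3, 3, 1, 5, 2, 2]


Look up each index in the dictionary:
  3 -> 'slow'
  3 -> 'slow'
  1 -> 'test'
  5 -> 'code'
  2 -> 'fast'
  2 -> 'fast'

Decoded: "slow slow test code fast fast"


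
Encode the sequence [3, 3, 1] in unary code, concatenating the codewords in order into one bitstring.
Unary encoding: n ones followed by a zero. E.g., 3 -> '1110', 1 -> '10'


Encode each number as n ones followed by a terminating 0:
  3 -> 1110 (4 bits)
  3 -> 1110 (4 bits)
  1 -> 10 (2 bits)
Total length = 4 + 4 + 2 = 10 bits.

Unary([3, 3, 1]) = 1110111010 (10 bits)


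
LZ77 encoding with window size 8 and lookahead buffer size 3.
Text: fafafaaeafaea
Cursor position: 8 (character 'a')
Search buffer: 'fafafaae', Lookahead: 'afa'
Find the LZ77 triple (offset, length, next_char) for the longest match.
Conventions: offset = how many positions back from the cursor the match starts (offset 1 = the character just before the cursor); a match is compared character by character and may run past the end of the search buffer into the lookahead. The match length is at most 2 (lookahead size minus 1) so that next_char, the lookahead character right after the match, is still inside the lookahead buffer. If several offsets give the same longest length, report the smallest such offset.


Try each offset into the search buffer:
  offset=1 (pos 7, char 'e'): match length 0
  offset=2 (pos 6, char 'a'): match length 1
  offset=3 (pos 5, char 'a'): match length 1
  offset=4 (pos 4, char 'f'): match length 0
  offset=5 (pos 3, char 'a'): match length 2
  offset=6 (pos 2, char 'f'): match length 0
  offset=7 (pos 1, char 'a'): match length 2
  offset=8 (pos 0, char 'f'): match length 0
Longest match has length 2, found at offsets 5, 7; take the smallest, offset 5.
next_char = character at position 8 + 2 = 10 -> 'a'

Best match: offset=5, length=2 (matching 'af' starting at position 3)
LZ77 triple: (5, 2, 'a')


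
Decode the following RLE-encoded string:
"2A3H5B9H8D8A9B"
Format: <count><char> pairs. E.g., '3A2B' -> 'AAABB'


Expanding each <count><char> pair:
  2A -> 'AA'
  3H -> 'HHH'
  5B -> 'BBBBB'
  9H -> 'HHHHHHHHH'
  8D -> 'DDDDDDDD'
  8A -> 'AAAAAAAA'
  9B -> 'BBBBBBBBB'

Decoded = AAHHHBBBBBHHHHHHHHHDDDDDDDDAAAAAAAABBBBBBBBB


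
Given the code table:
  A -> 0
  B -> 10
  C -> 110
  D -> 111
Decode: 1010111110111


Decoding:
10 -> B
10 -> B
111 -> D
110 -> C
111 -> D


Result: BBDCD


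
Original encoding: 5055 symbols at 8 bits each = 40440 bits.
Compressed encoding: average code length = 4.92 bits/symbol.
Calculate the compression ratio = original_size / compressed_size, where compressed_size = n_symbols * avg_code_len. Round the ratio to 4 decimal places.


original_size = n_symbols * orig_bits = 5055 * 8 = 40440 bits
compressed_size = n_symbols * avg_code_len = 5055 * 4.92 = 24870.6 bits
ratio = original_size / compressed_size = 40440 / 24870.6 = 1.626

Compression ratio = 1.626


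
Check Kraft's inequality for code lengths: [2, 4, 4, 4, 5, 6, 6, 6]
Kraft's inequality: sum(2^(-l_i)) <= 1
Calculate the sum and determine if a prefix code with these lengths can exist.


Sum = 2^(-2) + 2^(-4) + 2^(-4) + 2^(-4) + 2^(-5) + 2^(-6) + 2^(-6) + 2^(-6)
    = 0.25 + 0.0625 + 0.0625 + 0.0625 + 0.03125 + 0.015625 + 0.015625 + 0.015625
    = 33/64 = 0.515625
Since 0.515625 <= 1, Kraft's inequality IS satisfied.
A prefix code with these lengths CAN exist.

Kraft sum = 0.515625. Satisfied.


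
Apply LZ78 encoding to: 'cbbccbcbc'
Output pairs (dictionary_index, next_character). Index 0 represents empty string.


LZ78 encoding steps:
Dictionary: {0: ''}
Step 1: w='' (idx 0), next='c' -> output (0, 'c'), add 'c' as idx 1
Step 2: w='' (idx 0), next='b' -> output (0, 'b'), add 'b' as idx 2
Step 3: w='b' (idx 2), next='c' -> output (2, 'c'), add 'bc' as idx 3
Step 4: w='c' (idx 1), next='b' -> output (1, 'b'), add 'cb' as idx 4
Step 5: w='cb' (idx 4), next='c' -> output (4, 'c'), add 'cbc' as idx 5


Encoded: [(0, 'c'), (0, 'b'), (2, 'c'), (1, 'b'), (4, 'c')]


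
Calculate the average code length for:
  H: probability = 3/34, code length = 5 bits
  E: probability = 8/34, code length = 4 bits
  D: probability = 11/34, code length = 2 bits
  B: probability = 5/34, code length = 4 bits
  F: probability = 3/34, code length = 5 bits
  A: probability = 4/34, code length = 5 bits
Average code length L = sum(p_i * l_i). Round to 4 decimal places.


Weighted contributions p_i * l_i:
  H: (3/34) * 5 = 15/34
  E: (8/34) * 4 = 32/34
  D: (11/34) * 2 = 22/34
  B: (5/34) * 4 = 20/34
  F: (3/34) * 5 = 15/34
  A: (4/34) * 5 = 20/34
Sum = (15 + 32 + 22 + 20 + 15 + 20)/34 = 124/34

L = 124/34 = 3.6471 bits/symbol


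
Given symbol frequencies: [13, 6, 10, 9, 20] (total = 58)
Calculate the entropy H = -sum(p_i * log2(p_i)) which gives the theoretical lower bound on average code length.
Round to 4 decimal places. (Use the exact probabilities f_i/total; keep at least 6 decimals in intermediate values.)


Per-symbol terms -p_i * log2(p_i) with p_i = f_i/58:
  p = 13/58 = 0.224138: log2(p) = -2.157541, -p*log2(p) = 0.483587
  p = 6/58 = 0.103448: log2(p) = -3.273018, -p*log2(p) = 0.338588
  p = 10/58 = 0.172414: log2(p) = -2.536053, -p*log2(p) = 0.437251
  p = 9/58 = 0.155172: log2(p) = -2.688056, -p*log2(p) = 0.417112
  p = 20/58 = 0.344828: log2(p) = -1.536053, -p*log2(p) = 0.529673
H = 0.483587 + 0.338588 + 0.437251 + 0.417112 + 0.529673 = 2.206211

H = 2.2062 bits/symbol


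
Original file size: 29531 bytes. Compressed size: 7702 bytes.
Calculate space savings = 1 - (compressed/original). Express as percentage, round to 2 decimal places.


ratio = compressed/original = 7702/29531 = 0.260811
savings = 1 - ratio = 1 - 0.260811 = 0.739189
as a percentage: 0.739189 * 100 = 73.92%

Space savings = 1 - 7702/29531 = 73.92%


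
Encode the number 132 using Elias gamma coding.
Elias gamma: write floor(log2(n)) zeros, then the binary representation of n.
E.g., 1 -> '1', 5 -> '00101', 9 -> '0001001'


num_bits = floor(log2(132)) + 1 = 8
leading_zeros = num_bits - 1 = 7
binary(132) = 10000100

Elias gamma(132) = '0000000' + '10000100' = 000000010000100 (15 bits)


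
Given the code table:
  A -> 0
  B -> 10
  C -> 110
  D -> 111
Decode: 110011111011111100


Decoding:
110 -> C
0 -> A
111 -> D
110 -> C
111 -> D
111 -> D
0 -> A
0 -> A


Result: CADCDDAA


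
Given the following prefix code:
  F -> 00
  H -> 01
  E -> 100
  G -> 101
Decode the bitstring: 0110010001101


Decoding step by step:
Bits 01 -> H
Bits 100 -> E
Bits 100 -> E
Bits 01 -> H
Bits 101 -> G


Decoded message: HEEHG


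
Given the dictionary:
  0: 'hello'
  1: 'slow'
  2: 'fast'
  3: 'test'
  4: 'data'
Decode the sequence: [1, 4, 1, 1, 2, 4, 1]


Look up each index in the dictionary:
  1 -> 'slow'
  4 -> 'data'
  1 -> 'slow'
  1 -> 'slow'
  2 -> 'fast'
  4 -> 'data'
  1 -> 'slow'

Decoded: "slow data slow slow fast data slow"


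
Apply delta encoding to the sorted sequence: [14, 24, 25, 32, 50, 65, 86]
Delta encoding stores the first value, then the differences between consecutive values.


First value: 14
Deltas:
  24 - 14 = 10
  25 - 24 = 1
  32 - 25 = 7
  50 - 32 = 18
  65 - 50 = 15
  86 - 65 = 21


Delta encoded: [14, 10, 1, 7, 18, 15, 21]


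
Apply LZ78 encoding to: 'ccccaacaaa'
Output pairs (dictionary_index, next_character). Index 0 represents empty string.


LZ78 encoding steps:
Dictionary: {0: ''}
Step 1: w='' (idx 0), next='c' -> output (0, 'c'), add 'c' as idx 1
Step 2: w='c' (idx 1), next='c' -> output (1, 'c'), add 'cc' as idx 2
Step 3: w='c' (idx 1), next='a' -> output (1, 'a'), add 'ca' as idx 3
Step 4: w='' (idx 0), next='a' -> output (0, 'a'), add 'a' as idx 4
Step 5: w='ca' (idx 3), next='a' -> output (3, 'a'), add 'caa' as idx 5
Step 6: w='a' (idx 4), end of input -> output (4, '')


Encoded: [(0, 'c'), (1, 'c'), (1, 'a'), (0, 'a'), (3, 'a'), (4, '')]


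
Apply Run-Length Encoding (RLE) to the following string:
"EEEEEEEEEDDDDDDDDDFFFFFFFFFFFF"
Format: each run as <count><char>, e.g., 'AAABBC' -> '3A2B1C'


Scanning runs left to right:
  i=0: run of 'E' x 9 -> '9E'
  i=9: run of 'D' x 9 -> '9D'
  i=18: run of 'F' x 12 -> '12F'

RLE = 9E9D12F


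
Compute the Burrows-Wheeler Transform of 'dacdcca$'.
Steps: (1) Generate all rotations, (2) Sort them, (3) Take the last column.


Rotations (sorted):
  0: $dacdcca -> last char: a
  1: a$dacdcc -> last char: c
  2: acdcca$d -> last char: d
  3: ca$dacdc -> last char: c
  4: cca$dacd -> last char: d
  5: cdcca$da -> last char: a
  6: dacdcca$ -> last char: $
  7: dcca$dac -> last char: c


BWT = acdcda$c


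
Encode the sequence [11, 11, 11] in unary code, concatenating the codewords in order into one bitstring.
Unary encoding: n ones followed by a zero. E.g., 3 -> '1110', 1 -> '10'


Encode each number as n ones followed by a terminating 0:
  11 -> 111111111110 (12 bits)
  11 -> 111111111110 (12 bits)
  11 -> 111111111110 (12 bits)
Total length = 12 + 12 + 12 = 36 bits.

Unary([11, 11, 11]) = 111111111110111111111110111111111110 (36 bits)


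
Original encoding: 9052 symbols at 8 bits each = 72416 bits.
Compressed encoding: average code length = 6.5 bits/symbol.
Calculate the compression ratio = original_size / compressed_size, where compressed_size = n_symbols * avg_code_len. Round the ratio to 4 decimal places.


original_size = n_symbols * orig_bits = 9052 * 8 = 72416 bits
compressed_size = n_symbols * avg_code_len = 9052 * 6.5 = 58838.0 bits
ratio = original_size / compressed_size = 72416 / 58838.0 = 1.2308

Compression ratio = 1.2308


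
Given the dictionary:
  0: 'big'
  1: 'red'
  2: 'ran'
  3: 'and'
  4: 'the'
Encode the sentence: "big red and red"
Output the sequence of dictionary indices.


Look up each word in the dictionary:
  'big' -> 0
  'red' -> 1
  'and' -> 3
  'red' -> 1

Encoded: [0, 1, 3, 1]


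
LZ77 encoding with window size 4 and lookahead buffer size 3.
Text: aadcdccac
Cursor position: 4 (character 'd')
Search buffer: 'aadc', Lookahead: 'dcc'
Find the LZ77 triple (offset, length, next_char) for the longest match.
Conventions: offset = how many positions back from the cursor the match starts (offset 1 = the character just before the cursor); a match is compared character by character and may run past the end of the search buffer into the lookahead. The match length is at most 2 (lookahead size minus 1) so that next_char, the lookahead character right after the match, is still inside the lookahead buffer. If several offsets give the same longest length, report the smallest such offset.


Try each offset into the search buffer:
  offset=1 (pos 3, char 'c'): match length 0
  offset=2 (pos 2, char 'd'): match length 2
  offset=3 (pos 1, char 'a'): match length 0
  offset=4 (pos 0, char 'a'): match length 0
Longest match has length 2 at offset 2.
next_char = character at position 4 + 2 = 6 -> 'c'

Best match: offset=2, length=2 (matching 'dc' starting at position 2)
LZ77 triple: (2, 2, 'c')


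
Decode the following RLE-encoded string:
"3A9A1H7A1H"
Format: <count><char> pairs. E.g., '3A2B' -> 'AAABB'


Expanding each <count><char> pair:
  3A -> 'AAA'
  9A -> 'AAAAAAAAA'
  1H -> 'H'
  7A -> 'AAAAAAA'
  1H -> 'H'

Decoded = AAAAAAAAAAAAHAAAAAAAH


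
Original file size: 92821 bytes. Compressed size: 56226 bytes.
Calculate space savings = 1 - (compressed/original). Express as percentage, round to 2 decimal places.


ratio = compressed/original = 56226/92821 = 0.605747
savings = 1 - ratio = 1 - 0.605747 = 0.394253
as a percentage: 0.394253 * 100 = 39.43%

Space savings = 1 - 56226/92821 = 39.43%


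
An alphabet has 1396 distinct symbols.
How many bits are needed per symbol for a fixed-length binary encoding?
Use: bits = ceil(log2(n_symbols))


log2(1396) = 10.4471
Bracket: 2^10 = 1024 < 1396 <= 2^11 = 2048
So ceil(log2(1396)) = 11

bits = ceil(log2(1396)) = ceil(10.4471) = 11 bits


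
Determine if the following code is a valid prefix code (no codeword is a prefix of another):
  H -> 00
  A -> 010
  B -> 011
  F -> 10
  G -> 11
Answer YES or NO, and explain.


Checking each pair (does one codeword prefix another?):
  H='00' vs A='010': no prefix
  H='00' vs B='011': no prefix
  H='00' vs F='10': no prefix
  H='00' vs G='11': no prefix
  A='010' vs H='00': no prefix
  A='010' vs B='011': no prefix
  A='010' vs F='10': no prefix
  A='010' vs G='11': no prefix
  B='011' vs H='00': no prefix
  B='011' vs A='010': no prefix
  B='011' vs F='10': no prefix
  B='011' vs G='11': no prefix
  F='10' vs H='00': no prefix
  F='10' vs A='010': no prefix
  F='10' vs B='011': no prefix
  F='10' vs G='11': no prefix
  G='11' vs H='00': no prefix
  G='11' vs A='010': no prefix
  G='11' vs B='011': no prefix
  G='11' vs F='10': no prefix
No violation found over all pairs.

YES -- this is a valid prefix code. No codeword is a prefix of any other codeword.


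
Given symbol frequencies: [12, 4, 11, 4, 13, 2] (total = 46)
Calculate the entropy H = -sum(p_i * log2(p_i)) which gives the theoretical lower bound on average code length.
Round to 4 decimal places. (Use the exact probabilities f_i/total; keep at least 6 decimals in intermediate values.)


Per-symbol terms -p_i * log2(p_i) with p_i = f_i/46:
  p = 12/46 = 0.260870: log2(p) = -1.938599, -p*log2(p) = 0.505722
  p = 4/46 = 0.086957: log2(p) = -3.523562, -p*log2(p) = 0.306397
  p = 11/46 = 0.239130: log2(p) = -2.064130, -p*log2(p) = 0.493596
  p = 4/46 = 0.086957: log2(p) = -3.523562, -p*log2(p) = 0.306397
  p = 13/46 = 0.282609: log2(p) = -1.823122, -p*log2(p) = 0.515230
  p = 2/46 = 0.043478: log2(p) = -4.523562, -p*log2(p) = 0.196677
H = 0.505722 + 0.306397 + 0.493596 + 0.306397 + 0.515230 + 0.196677 = 2.324019

H = 2.324 bits/symbol


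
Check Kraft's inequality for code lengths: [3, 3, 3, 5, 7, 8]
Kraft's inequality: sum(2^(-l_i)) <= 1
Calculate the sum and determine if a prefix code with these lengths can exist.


Sum = 2^(-3) + 2^(-3) + 2^(-3) + 2^(-5) + 2^(-7) + 2^(-8)
    = 0.125 + 0.125 + 0.125 + 0.03125 + 0.0078125 + 0.00390625
    = 107/256 = 0.41796875
Since 0.41796875 <= 1, Kraft's inequality IS satisfied.
A prefix code with these lengths CAN exist.

Kraft sum = 0.41796875. Satisfied.


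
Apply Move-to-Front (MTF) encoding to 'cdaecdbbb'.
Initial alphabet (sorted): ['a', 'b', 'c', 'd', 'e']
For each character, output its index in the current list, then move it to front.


MTF encoding:
'c': index 2 in ['a', 'b', 'c', 'd', 'e'] -> ['c', 'a', 'b', 'd', 'e']
'd': index 3 in ['c', 'a', 'b', 'd', 'e'] -> ['d', 'c', 'a', 'b', 'e']
'a': index 2 in ['d', 'c', 'a', 'b', 'e'] -> ['a', 'd', 'c', 'b', 'e']
'e': index 4 in ['a', 'd', 'c', 'b', 'e'] -> ['e', 'a', 'd', 'c', 'b']
'c': index 3 in ['e', 'a', 'd', 'c', 'b'] -> ['c', 'e', 'a', 'd', 'b']
'd': index 3 in ['c', 'e', 'a', 'd', 'b'] -> ['d', 'c', 'e', 'a', 'b']
'b': index 4 in ['d', 'c', 'e', 'a', 'b'] -> ['b', 'd', 'c', 'e', 'a']
'b': index 0 in ['b', 'd', 'c', 'e', 'a'] -> ['b', 'd', 'c', 'e', 'a']
'b': index 0 in ['b', 'd', 'c', 'e', 'a'] -> ['b', 'd', 'c', 'e', 'a']


Output: [2, 3, 2, 4, 3, 3, 4, 0, 0]


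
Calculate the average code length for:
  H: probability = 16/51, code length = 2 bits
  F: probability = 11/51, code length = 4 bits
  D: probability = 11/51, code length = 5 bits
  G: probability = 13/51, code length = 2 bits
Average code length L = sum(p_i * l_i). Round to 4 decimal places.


Weighted contributions p_i * l_i:
  H: (16/51) * 2 = 32/51
  F: (11/51) * 4 = 44/51
  D: (11/51) * 5 = 55/51
  G: (13/51) * 2 = 26/51
Sum = (32 + 44 + 55 + 26)/51 = 157/51

L = 157/51 = 3.0784 bits/symbol


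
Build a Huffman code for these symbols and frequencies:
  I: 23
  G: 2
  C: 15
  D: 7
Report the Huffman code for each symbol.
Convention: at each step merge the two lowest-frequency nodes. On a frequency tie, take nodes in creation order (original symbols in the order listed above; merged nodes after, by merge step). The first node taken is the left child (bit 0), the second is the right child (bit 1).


Huffman tree construction:
Step 1: Merge G(2) + D(7) = 9
Step 2: Merge (G+D)(9) + C(15) = 24
Step 3: Merge I(23) + ((G+D)+C)(24) = 47
Read each symbol's code off the tree from the root (left child = 0, right child = 1).

Codes:
  I: 0 (length 1)
  G: 100 (length 3)
  C: 11 (length 2)
  D: 101 (length 3)
Average code length: 80/47 = 1.7021 bits/symbol


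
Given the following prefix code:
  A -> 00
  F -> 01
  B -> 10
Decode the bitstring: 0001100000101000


Decoding step by step:
Bits 00 -> A
Bits 01 -> F
Bits 10 -> B
Bits 00 -> A
Bits 00 -> A
Bits 10 -> B
Bits 10 -> B
Bits 00 -> A


Decoded message: AFBAABBA


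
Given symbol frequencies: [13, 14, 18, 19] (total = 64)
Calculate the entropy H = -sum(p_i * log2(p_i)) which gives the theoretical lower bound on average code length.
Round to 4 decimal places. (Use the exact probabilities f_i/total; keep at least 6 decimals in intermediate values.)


Per-symbol terms -p_i * log2(p_i) with p_i = f_i/64:
  p = 13/64 = 0.203125: log2(p) = -2.299560, -p*log2(p) = 0.467098
  p = 14/64 = 0.218750: log2(p) = -2.192645, -p*log2(p) = 0.479641
  p = 18/64 = 0.281250: log2(p) = -1.830075, -p*log2(p) = 0.514709
  p = 19/64 = 0.296875: log2(p) = -1.752072, -p*log2(p) = 0.520147
H = 0.467098 + 0.479641 + 0.514709 + 0.520147 = 1.981595

H = 1.9816 bits/symbol


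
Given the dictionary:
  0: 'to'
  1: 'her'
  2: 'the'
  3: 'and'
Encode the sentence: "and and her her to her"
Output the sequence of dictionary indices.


Look up each word in the dictionary:
  'and' -> 3
  'and' -> 3
  'her' -> 1
  'her' -> 1
  'to' -> 0
  'her' -> 1

Encoded: [3, 3, 1, 1, 0, 1]


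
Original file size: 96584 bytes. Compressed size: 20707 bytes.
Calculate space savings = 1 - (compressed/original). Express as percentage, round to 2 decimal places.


ratio = compressed/original = 20707/96584 = 0.214394
savings = 1 - ratio = 1 - 0.214394 = 0.785606
as a percentage: 0.785606 * 100 = 78.56%

Space savings = 1 - 20707/96584 = 78.56%
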